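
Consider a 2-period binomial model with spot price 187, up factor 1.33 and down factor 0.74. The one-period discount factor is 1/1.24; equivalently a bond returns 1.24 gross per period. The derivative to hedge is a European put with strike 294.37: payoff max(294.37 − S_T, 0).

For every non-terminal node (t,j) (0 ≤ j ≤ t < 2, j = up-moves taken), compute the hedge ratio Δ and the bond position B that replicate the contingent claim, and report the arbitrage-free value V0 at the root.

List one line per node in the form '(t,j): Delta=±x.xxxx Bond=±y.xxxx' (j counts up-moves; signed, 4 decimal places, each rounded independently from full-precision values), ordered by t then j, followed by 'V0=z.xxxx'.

The replicating-portfolio and risk-neutral prices coincide; use p* = (1.24−0.74)/(1.33−0.74) = 0.8475 for the latter.
Payoff layer (t=2): V(2,0)=191.9688, V(2,1)=110.3246, V(2,2)=0.0000
  t=1,j=0: stock 138.3800 → up 184.0454 (V=110.3246), down 102.4012 (V=191.9688). Price 99.0152; hedge Δ=-1.0000, bond B=237.3952.
  t=1,j=1: stock 248.7100 → up 330.7843 (V=0.0000), down 184.0454 (V=110.3246). Price 13.5719; hedge Δ=-0.7518, bond B=200.5628.
  t=0,j=0: stock 187.0000 → up 248.7100 (V=13.5719), down 138.3800 (V=99.0152). Price 21.4562; hedge Δ=-0.7744, bond B=166.2752.
Self-financing check: at every node Δ·S+B equals the discounted successor values.

(0,0): Delta=-0.7744 Bond=166.2752
(1,0): Delta=-1.0000 Bond=237.3952
(1,1): Delta=-0.7518 Bond=200.5628
V0=21.4562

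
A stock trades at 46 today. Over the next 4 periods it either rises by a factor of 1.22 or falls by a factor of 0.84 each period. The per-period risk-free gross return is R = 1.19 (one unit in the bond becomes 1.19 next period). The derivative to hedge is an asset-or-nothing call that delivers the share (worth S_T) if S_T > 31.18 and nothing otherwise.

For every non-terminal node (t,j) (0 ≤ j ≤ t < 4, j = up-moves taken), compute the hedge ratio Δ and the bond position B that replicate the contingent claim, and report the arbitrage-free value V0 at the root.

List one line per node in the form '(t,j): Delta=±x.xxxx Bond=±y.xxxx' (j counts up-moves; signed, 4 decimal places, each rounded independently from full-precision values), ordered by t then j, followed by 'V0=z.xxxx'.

Under the risk-neutral measure, an up-move has probability p* = (R−d)/(u−d) = 0.9211 and values discount at R = 1.19.
Payoff layer (t=4): V(4,0)=0.0000, V(4,1)=33.2625, V(4,2)=48.3099, V(4,3)=70.1644, V(4,4)=101.9054
(3,0): S=27.2644. Δ = (V_up−V_dn)/(S_up−S_dn) = (33.2625−0.0000)/(33.2625−22.9021) = 3.2105. V = [p*·33.2625 + (1−p*)·0.0000]/1.19 = 25.7450. B = V − Δ·S = -61.7880.
(3,1): S=39.5983. Δ = (V_up−V_dn)/(S_up−S_dn) = (48.3099−33.2625)/(48.3099−33.2625) = 1.0000. V = [p*·48.3099 + (1−p*)·33.2625]/1.19 = 39.5983. B = V − Δ·S = 0.0000.
(3,2): S=57.5118. Δ = (V_up−V_dn)/(S_up−S_dn) = (70.1644−48.3099)/(70.1644−48.3099) = 1.0000. V = [p*·70.1644 + (1−p*)·48.3099]/1.19 = 57.5118. B = V − Δ·S = 0.0000.
(3,3): S=83.5290. Δ = (V_up−V_dn)/(S_up−S_dn) = (101.9054−70.1644)/(101.9054−70.1644) = 1.0000. V = [p*·101.9054 + (1−p*)·70.1644]/1.19 = 83.5290. B = V − Δ·S = 0.0000.
(2,0): S=32.4576. Δ = (V_up−V_dn)/(S_up−S_dn) = (39.5983−25.7450)/(39.5983−27.2644) = 1.1232. V = [p*·39.5983 + (1−p*)·25.7450]/1.19 = 32.3568. B = V − Δ·S = -4.0992.
(2,1): S=47.1408. Δ = (V_up−V_dn)/(S_up−S_dn) = (57.5118−39.5983)/(57.5118−39.5983) = 1.0000. V = [p*·57.5118 + (1−p*)·39.5983]/1.19 = 47.1408. B = V − Δ·S = 0.0000.
(2,2): S=68.4664. Δ = (V_up−V_dn)/(S_up−S_dn) = (83.5290−57.5118)/(83.5290−57.5118) = 1.0000. V = [p*·83.5290 + (1−p*)·57.5118]/1.19 = 68.4664. B = V − Δ·S = 0.0000.
(1,0): S=38.6400. Δ = (V_up−V_dn)/(S_up−S_dn) = (47.1408−32.3568)/(47.1408−32.4576) = 1.0069. V = [p*·47.1408 + (1−p*)·32.3568]/1.19 = 38.6333. B = V − Δ·S = -0.2719.
(1,1): S=56.1200. Δ = (V_up−V_dn)/(S_up−S_dn) = (68.4664−47.1408)/(68.4664−47.1408) = 1.0000. V = [p*·68.4664 + (1−p*)·47.1408]/1.19 = 56.1200. B = V − Δ·S = 0.0000.
(0,0): S=46.0000. Δ = (V_up−V_dn)/(S_up−S_dn) = (56.1200−38.6333)/(56.1200−38.6400) = 1.0004. V = [p*·56.1200 + (1−p*)·38.6333]/1.19 = 45.9996. B = V − Δ·S = -0.0180.
Root portfolio cost Δ·46+B reproduces V0=45.9996.

(0,0): Delta=1.0004 Bond=-0.0180
(1,0): Delta=1.0069 Bond=-0.2719
(1,1): Delta=1.0000 Bond=0.0000
(2,0): Delta=1.1232 Bond=-4.0992
(2,1): Delta=1.0000 Bond=0.0000
(2,2): Delta=1.0000 Bond=0.0000
(3,0): Delta=3.2105 Bond=-61.7880
(3,1): Delta=1.0000 Bond=0.0000
(3,2): Delta=1.0000 Bond=0.0000
(3,3): Delta=1.0000 Bond=0.0000
V0=45.9996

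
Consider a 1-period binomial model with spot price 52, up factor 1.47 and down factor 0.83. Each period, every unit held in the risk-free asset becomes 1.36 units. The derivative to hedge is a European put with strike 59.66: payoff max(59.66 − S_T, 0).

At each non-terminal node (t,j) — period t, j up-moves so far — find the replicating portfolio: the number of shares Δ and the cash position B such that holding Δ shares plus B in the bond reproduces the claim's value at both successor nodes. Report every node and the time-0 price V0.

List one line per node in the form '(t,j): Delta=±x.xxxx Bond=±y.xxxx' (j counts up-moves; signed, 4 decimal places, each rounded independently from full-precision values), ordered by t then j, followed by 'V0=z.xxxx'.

(0,0): Delta=-0.4958 Bond=27.8665
V0=2.0852

The replicating-portfolio and risk-neutral prices coincide; use p* = (1.36−0.83)/(1.47−0.83) = 0.8281 for the latter.
At expiry t=1: V(1,0)=16.5000, V(1,1)=0.0000
  t=0,j=0: stock 52.0000 → up 76.4400 (V=0.0000), down 43.1600 (V=16.5000). Price 2.0852; hedge Δ=-0.4958, bond B=27.8665.
Check: Δ(0,0)·S0 + B(0,0) = 2.0852 = V0.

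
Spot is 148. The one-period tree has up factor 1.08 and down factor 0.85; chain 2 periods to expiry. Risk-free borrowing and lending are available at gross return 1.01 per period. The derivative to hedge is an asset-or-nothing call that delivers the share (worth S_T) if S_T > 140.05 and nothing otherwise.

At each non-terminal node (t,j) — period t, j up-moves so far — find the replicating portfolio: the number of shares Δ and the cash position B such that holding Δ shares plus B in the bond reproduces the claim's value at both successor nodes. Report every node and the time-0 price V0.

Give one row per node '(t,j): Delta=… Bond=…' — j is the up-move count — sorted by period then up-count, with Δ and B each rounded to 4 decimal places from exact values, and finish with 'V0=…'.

(0,0): Delta=3.4929 Bond=-435.0606
(1,0): Delta=0.0000 Bond=0.0000
(1,1): Delta=4.6957 Bond=-631.6536
V0=81.8938

Risk-neutral probability p* = (R−d)/(u−d) = (1.01−0.85)/(1.08−0.85) = 0.6957.
Terminal values V(2,·): V(2,0)=0.0000, V(2,1)=0.0000, V(2,2)=172.6272
Node (1,0) S=125.8000: V=(p*·0.0000+(1−p*)·0.0000)/1.01=0.0000; Δ=(0.0000−0.0000)/(135.8640−106.9300)=0.0000; B=V−Δ·S=0.0000
Node (1,1) S=159.8400: V=(p*·172.6272+(1−p*)·0.0000)/1.01=118.8995; Δ=(172.6272−0.0000)/(172.6272−135.8640)=4.6957; B=V−Δ·S=-631.6536
Node (0,0) S=148.0000: V=(p*·118.8995+(1−p*)·0.0000)/1.01=81.8938; Δ=(118.8995−0.0000)/(159.8400−125.8000)=3.4929; B=V−Δ·S=-435.0606
Self-financing check: at every node Δ·S+B equals the discounted successor values.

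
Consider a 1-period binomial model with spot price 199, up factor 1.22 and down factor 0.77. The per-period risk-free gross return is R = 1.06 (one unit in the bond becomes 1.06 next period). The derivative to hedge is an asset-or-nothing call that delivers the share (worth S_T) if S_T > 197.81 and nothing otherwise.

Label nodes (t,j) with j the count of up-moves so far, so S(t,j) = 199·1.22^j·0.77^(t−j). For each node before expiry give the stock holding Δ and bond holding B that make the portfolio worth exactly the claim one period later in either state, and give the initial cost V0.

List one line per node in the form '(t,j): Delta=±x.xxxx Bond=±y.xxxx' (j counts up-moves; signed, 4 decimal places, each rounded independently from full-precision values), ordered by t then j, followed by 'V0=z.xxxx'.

Since d<R<u, set p* = (R−d)/(u−d) = 0.6444; price each node as the discounted p*-expectation of its children.
Payoff layer (t=1): V(1,0)=0.0000, V(1,1)=242.7800
(0,0): S=199.0000. Δ = (V_up−V_dn)/(S_up−S_dn) = (242.7800−0.0000)/(242.7800−153.2300) = 2.7111. V = [p*·242.7800 + (1−p*)·0.0000]/1.06 = 147.6021. B = V − Δ·S = -391.9090.
Each (Δ,B) replicates both successor values, so the strategy is self-financing and V0 is arbitrage-free.

(0,0): Delta=2.7111 Bond=-391.9090
V0=147.6021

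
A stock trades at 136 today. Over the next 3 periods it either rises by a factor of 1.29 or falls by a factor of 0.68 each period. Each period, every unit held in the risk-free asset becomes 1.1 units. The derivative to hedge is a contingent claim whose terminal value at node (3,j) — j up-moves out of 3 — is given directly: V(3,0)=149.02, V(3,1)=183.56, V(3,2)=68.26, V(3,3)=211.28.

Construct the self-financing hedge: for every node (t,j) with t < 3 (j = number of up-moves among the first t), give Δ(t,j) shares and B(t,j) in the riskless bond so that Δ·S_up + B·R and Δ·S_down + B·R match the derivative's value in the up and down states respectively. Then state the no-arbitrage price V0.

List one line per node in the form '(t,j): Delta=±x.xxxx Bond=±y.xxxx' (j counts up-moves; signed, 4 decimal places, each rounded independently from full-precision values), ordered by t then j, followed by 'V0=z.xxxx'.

Under the risk-neutral measure, an up-move has probability p* = (R−d)/(u−d) = 0.6885 and values discount at R = 1.1.
Terminal payoffs: V(3,0)=149.0200, V(3,1)=183.5600, V(3,2)=68.2600, V(3,3)=211.2800
(2,0): S=62.8864. Δ = (V_up−V_dn)/(S_up−S_dn) = (183.5600−149.0200)/(81.1235−42.7628) = 0.9004. V = [p*·183.5600 + (1−p*)·149.0200]/1.1 = 157.0924. B = V − Δ·S = 100.4694.
(2,1): S=119.2992. Δ = (V_up−V_dn)/(S_up−S_dn) = (68.2600−183.5600)/(153.8960−81.1235) = -1.5844. V = [p*·68.2600 + (1−p*)·183.5600]/1.1 = 94.7028. B = V − Δ·S = 283.7192.
(2,2): S=226.3176. Δ = (V_up−V_dn)/(S_up−S_dn) = (211.2800−68.2600)/(291.9497−153.8960) = 1.0360. V = [p*·211.2800 + (1−p*)·68.2600]/1.1 = 151.5753. B = V − Δ·S = -82.8838.
(1,0): S=92.4800. Δ = (V_up−V_dn)/(S_up−S_dn) = (94.7028−157.0924)/(119.2992−62.8864) = -1.1059. V = [p*·94.7028 + (1−p*)·157.0924]/1.1 = 103.7597. B = V − Δ·S = 206.0377.
(1,1): S=175.4400. Δ = (V_up−V_dn)/(S_up−S_dn) = (151.5753−94.7028)/(226.3176−119.2992) = 0.5314. V = [p*·151.5753 + (1−p*)·94.7028]/1.1 = 121.6917. B = V − Δ·S = 28.4582.
(0,0): S=136.0000. Δ = (V_up−V_dn)/(S_up−S_dn) = (121.6917−103.7597)/(175.4400−92.4800) = 0.2162. V = [p*·121.6917 + (1−p*)·103.7597]/1.1 = 105.5512. B = V − Δ·S = 76.1544.
Self-financing check: at every node Δ·S+B equals the discounted successor values.

(0,0): Delta=0.2162 Bond=76.1544
(1,0): Delta=-1.1059 Bond=206.0377
(1,1): Delta=0.5314 Bond=28.4582
(2,0): Delta=0.9004 Bond=100.4694
(2,1): Delta=-1.5844 Bond=283.7192
(2,2): Delta=1.0360 Bond=-82.8838
V0=105.5512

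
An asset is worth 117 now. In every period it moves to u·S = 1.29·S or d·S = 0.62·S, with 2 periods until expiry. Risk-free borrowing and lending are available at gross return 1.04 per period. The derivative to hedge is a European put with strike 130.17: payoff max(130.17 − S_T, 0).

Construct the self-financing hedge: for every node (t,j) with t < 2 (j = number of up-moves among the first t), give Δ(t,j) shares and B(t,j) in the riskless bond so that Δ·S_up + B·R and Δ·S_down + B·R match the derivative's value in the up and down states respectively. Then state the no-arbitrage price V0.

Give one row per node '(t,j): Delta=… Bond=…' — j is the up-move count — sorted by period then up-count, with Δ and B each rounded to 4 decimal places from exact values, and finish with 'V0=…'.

(0,0): Delta=-0.5038 Bond=85.7409
(1,0): Delta=-1.0000 Bond=125.1635
(1,1): Delta=-0.3619 Bond=67.7461
V0=26.7940

Since d<R<u, set p* = (R−d)/(u−d) = 0.6269; price each node as the discounted p*-expectation of its children.
At expiry t=2: V(2,0)=85.1952, V(2,1)=36.5934, V(2,2)=0.0000
  t=1,j=0: stock 72.5400 → up 93.5766 (V=36.5934), down 44.9748 (V=85.1952). Price 52.6235; hedge Δ=-1.0000, bond B=125.1635.
  t=1,j=1: stock 150.9300 → up 194.6997 (V=0.0000), down 93.5766 (V=36.5934). Price 13.1291; hedge Δ=-0.3619, bond B=67.7461.
  t=0,j=0: stock 117.0000 → up 150.9300 (V=13.1291), down 72.5400 (V=52.6235). Price 26.7940; hedge Δ=-0.5038, bond B=85.7409.
The time-0 hedge costs 26.7940, which is the no-arbitrage price.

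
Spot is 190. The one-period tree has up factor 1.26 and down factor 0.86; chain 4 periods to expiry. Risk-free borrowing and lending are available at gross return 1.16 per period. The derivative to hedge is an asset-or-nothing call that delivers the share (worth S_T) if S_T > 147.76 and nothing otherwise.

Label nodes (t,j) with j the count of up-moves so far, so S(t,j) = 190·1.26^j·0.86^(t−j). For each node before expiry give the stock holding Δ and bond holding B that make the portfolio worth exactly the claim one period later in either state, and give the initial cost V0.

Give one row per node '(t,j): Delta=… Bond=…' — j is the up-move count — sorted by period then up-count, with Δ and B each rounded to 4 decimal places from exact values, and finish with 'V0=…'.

Since d<R<u, set p* = (R−d)/(u−d) = 0.7500; price each node as the discounted p*-expectation of its children.
At expiry t=4: V(4,0)=0.0000, V(4,1)=152.2718, V(4,2)=223.0959, V(4,3)=326.8614, V(4,4)=478.8900
Node (3,0) S=120.8506: V=(p*·152.2718+(1−p*)·0.0000)/1.16=98.4516; Δ=(152.2718−0.0000)/(152.2718−103.9316)=3.1500; B=V−Δ·S=-282.2279
Node (3,1) S=177.0602: V=(p*·223.0959+(1−p*)·152.2718)/1.16=177.0602; Δ=(223.0959−152.2718)/(223.0959−152.2718)=1.0000; B=V−Δ·S=0.0000
Node (3,2) S=259.4138: V=(p*·326.8614+(1−p*)·223.0959)/1.16=259.4138; Δ=(326.8614−223.0959)/(326.8614−223.0959)=1.0000; B=V−Δ·S=0.0000
Node (3,3) S=380.0714: V=(p*·478.8900+(1−p*)·326.8614)/1.16=380.0714; Δ=(478.8900−326.8614)/(478.8900−326.8614)=1.0000; B=V−Δ·S=0.0000
Node (2,0) S=140.5240: V=(p*·177.0602+(1−p*)·98.4516)/1.16=135.6966; Δ=(177.0602−98.4516)/(177.0602−120.8506)=1.3985; B=V−Δ·S=-60.8250
Node (2,1) S=205.8840: V=(p*·259.4138+(1−p*)·177.0602)/1.16=205.8840; Δ=(259.4138−177.0602)/(259.4138−177.0602)=1.0000; B=V−Δ·S=0.0000
Node (2,2) S=301.6440: V=(p*·380.0714+(1−p*)·259.4138)/1.16=301.6440; Δ=(380.0714−259.4138)/(380.0714−259.4138)=1.0000; B=V−Δ·S=0.0000
Node (1,0) S=163.4000: V=(p*·205.8840+(1−p*)·135.6966)/1.16=162.3596; Δ=(205.8840−135.6966)/(205.8840−140.5240)=1.0739; B=V−Δ·S=-13.1088
Node (1,1) S=239.4000: V=(p*·301.6440+(1−p*)·205.8840)/1.16=239.4000; Δ=(301.6440−205.8840)/(301.6440−205.8840)=1.0000; B=V−Δ·S=0.0000
Node (0,0) S=190.0000: V=(p*·239.4000+(1−p*)·162.3596)/1.16=189.7758; Δ=(239.4000−162.3596)/(239.4000−163.4000)=1.0137; B=V−Δ·S=-2.8252
Each (Δ,B) replicates both successor values, so the strategy is self-financing and V0 is arbitrage-free.

(0,0): Delta=1.0137 Bond=-2.8252
(1,0): Delta=1.0739 Bond=-13.1088
(1,1): Delta=1.0000 Bond=0.0000
(2,0): Delta=1.3985 Bond=-60.8250
(2,1): Delta=1.0000 Bond=0.0000
(2,2): Delta=1.0000 Bond=0.0000
(3,0): Delta=3.1500 Bond=-282.2279
(3,1): Delta=1.0000 Bond=0.0000
(3,2): Delta=1.0000 Bond=0.0000
(3,3): Delta=1.0000 Bond=0.0000
V0=189.7758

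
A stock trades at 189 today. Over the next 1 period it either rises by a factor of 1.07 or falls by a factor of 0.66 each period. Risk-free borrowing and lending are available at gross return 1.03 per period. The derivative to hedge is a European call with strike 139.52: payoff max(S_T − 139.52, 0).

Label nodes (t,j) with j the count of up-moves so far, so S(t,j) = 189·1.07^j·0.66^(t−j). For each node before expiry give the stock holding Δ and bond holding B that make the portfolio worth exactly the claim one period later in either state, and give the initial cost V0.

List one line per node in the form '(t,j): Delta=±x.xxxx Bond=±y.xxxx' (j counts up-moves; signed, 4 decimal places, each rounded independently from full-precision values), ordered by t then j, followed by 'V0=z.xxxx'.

Under the risk-neutral measure, an up-move has probability p* = (R−d)/(u−d) = 0.9024 and values discount at R = 1.03.
At expiry t=1: V(1,0)=0.0000, V(1,1)=62.7100
  t=0,j=0: stock 189.0000 → up 202.2300 (V=62.7100), down 124.7400 (V=0.0000). Price 54.9436; hedge Δ=0.8093, bond B=-98.0076.
Root portfolio cost Δ·189+B reproduces V0=54.9436.

(0,0): Delta=0.8093 Bond=-98.0076
V0=54.9436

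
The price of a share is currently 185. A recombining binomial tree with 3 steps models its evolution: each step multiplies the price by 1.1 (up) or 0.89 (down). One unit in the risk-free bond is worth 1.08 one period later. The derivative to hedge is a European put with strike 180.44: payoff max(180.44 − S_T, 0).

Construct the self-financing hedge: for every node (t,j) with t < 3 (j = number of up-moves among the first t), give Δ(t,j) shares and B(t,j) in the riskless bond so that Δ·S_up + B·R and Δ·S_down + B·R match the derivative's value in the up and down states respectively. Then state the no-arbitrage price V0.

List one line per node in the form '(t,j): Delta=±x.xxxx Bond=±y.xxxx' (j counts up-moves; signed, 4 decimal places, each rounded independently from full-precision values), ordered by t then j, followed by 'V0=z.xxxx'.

(0,0): Delta=-0.0794 Bond=15.0921
(1,0): Delta=-0.5448 Bond=92.9388
(1,1): Delta=-0.0397 Bond=8.2322
(2,0): Delta=-1.0000 Bond=167.0741
(2,1): Delta=-0.5061 Bond=93.3528
(2,2): Delta=0.0000 Bond=0.0000
V0=0.4105

The replicating-portfolio and risk-neutral prices coincide; use p* = (1.08−0.89)/(1.1−0.89) = 0.9048 for the latter.
Terminal payoffs: V(3,0)=50.0207, V(3,1)=19.2476, V(3,2)=0.0000, V(3,3)=0.0000
  t=2,j=0: stock 146.5385 → up 161.1924 (V=19.2476), down 130.4193 (V=50.0207). Price 20.5356; hedge Δ=-1.0000, bond B=167.0741.
  t=2,j=1: stock 181.1150 → up 199.2265 (V=0.0000), down 161.1924 (V=19.2476). Price 1.6973; hedge Δ=-0.5061, bond B=93.3528.
  t=2,j=2: stock 223.8500 → up 246.2350 (V=0.0000), down 199.2265 (V=0.0000). Price 0.0000; hedge Δ=0.0000, bond B=0.0000.
  t=1,j=0: stock 164.6500 → up 181.1150 (V=1.6973), down 146.5385 (V=20.5356). Price 3.2328; hedge Δ=-0.5448, bond B=92.9388.
  t=1,j=1: stock 203.5000 → up 223.8500 (V=0.0000), down 181.1150 (V=1.6973). Price 0.1497; hedge Δ=-0.0397, bond B=8.2322.
  t=0,j=0: stock 185.0000 → up 203.5000 (V=0.1497), down 164.6500 (V=3.2328). Price 0.4105; hedge Δ=-0.0794, bond B=15.0921.
The time-0 hedge costs 0.4105, which is the no-arbitrage price.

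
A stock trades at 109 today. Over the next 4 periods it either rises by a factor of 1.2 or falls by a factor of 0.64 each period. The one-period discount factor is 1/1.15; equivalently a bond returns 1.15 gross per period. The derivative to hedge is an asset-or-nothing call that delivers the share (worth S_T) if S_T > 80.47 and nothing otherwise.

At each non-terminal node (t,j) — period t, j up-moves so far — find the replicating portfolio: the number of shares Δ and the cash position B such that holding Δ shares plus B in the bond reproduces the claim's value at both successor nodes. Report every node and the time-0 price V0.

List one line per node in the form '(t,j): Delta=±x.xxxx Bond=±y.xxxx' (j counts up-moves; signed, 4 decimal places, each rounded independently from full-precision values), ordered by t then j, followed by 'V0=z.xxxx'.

No-arbitrage ⇒ martingale measure with p* = (R−d)/(u−d) = 0.9107.
At expiry t=4: V(4,0)=0.0000, V(4,1)=0.0000, V(4,2)=0.0000, V(4,3)=120.5453, V(4,4)=226.0224
(3,0): S=28.5737. Δ = (V_up−V_dn)/(S_up−S_dn) = (0.0000−0.0000)/(34.2884−18.2872) = 0.0000. V = [p*·0.0000 + (1−p*)·0.0000]/1.15 = 0.0000. B = V − Δ·S = 0.0000.
(3,1): S=53.5757. Δ = (V_up−V_dn)/(S_up−S_dn) = (0.0000−0.0000)/(64.2908−34.2884) = 0.0000. V = [p*·0.0000 + (1−p*)·0.0000]/1.15 = 0.0000. B = V − Δ·S = 0.0000.
(3,2): S=100.4544. Δ = (V_up−V_dn)/(S_up−S_dn) = (120.5453−0.0000)/(120.5453−64.2908) = 2.1429. V = [p*·120.5453 + (1−p*)·0.0000]/1.15 = 95.4629. B = V − Δ·S = -119.7966.
(3,3): S=188.3520. Δ = (V_up−V_dn)/(S_up−S_dn) = (226.0224−120.5453)/(226.0224−120.5453) = 1.0000. V = [p*·226.0224 + (1−p*)·120.5453]/1.15 = 188.3520. B = V − Δ·S = 0.0000.
(2,0): S=44.6464. Δ = (V_up−V_dn)/(S_up−S_dn) = (0.0000−0.0000)/(53.5757−28.5737) = 0.0000. V = [p*·0.0000 + (1−p*)·0.0000]/1.15 = 0.0000. B = V − Δ·S = 0.0000.
(2,1): S=83.7120. Δ = (V_up−V_dn)/(S_up−S_dn) = (95.4629−0.0000)/(100.4544−53.5757) = 2.0364. V = [p*·95.4629 + (1−p*)·0.0000]/1.15 = 75.5995. B = V − Δ·S = -94.8699.
(2,2): S=156.9600. Δ = (V_up−V_dn)/(S_up−S_dn) = (188.3520−95.4629)/(188.3520−100.4544) = 1.0568. V = [p*·188.3520 + (1−p*)·95.4629]/1.15 = 156.5725. B = V − Δ·S = -9.3010.
(1,0): S=69.7600. Δ = (V_up−V_dn)/(S_up−S_dn) = (75.5995−0.0000)/(83.7120−44.6464) = 1.9352. V = [p*·75.5995 + (1−p*)·0.0000]/1.15 = 59.8692. B = V − Δ·S = -75.1299.
(1,1): S=130.8000. Δ = (V_up−V_dn)/(S_up−S_dn) = (156.5725−75.5995)/(156.9600−83.7120) = 1.1055. V = [p*·156.5725 + (1−p*)·75.5995]/1.15 = 129.8632. B = V − Δ·S = -14.7314.
(0,0): S=109.0000. Δ = (V_up−V_dn)/(S_up−S_dn) = (129.8632−59.8692)/(130.8000−69.7600) = 1.1467. V = [p*·129.8632 + (1−p*)·59.8692]/1.15 = 107.4902. B = V − Δ·S = -17.4992.
Check: Δ(0,0)·S0 + B(0,0) = 107.4902 = V0.

(0,0): Delta=1.1467 Bond=-17.4992
(1,0): Delta=1.9352 Bond=-75.1299
(1,1): Delta=1.1055 Bond=-14.7314
(2,0): Delta=0.0000 Bond=0.0000
(2,1): Delta=2.0364 Bond=-94.8699
(2,2): Delta=1.0568 Bond=-9.3010
(3,0): Delta=0.0000 Bond=0.0000
(3,1): Delta=0.0000 Bond=0.0000
(3,2): Delta=2.1429 Bond=-119.7966
(3,3): Delta=1.0000 Bond=0.0000
V0=107.4902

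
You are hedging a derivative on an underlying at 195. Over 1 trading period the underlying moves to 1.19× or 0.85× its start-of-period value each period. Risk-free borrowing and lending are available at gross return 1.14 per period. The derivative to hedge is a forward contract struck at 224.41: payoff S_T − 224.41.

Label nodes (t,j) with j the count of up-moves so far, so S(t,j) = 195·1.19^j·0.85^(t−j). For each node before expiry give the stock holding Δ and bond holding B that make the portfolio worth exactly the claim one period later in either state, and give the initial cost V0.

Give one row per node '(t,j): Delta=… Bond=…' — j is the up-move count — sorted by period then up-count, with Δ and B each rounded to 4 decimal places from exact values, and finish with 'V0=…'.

Under the risk-neutral measure, an up-move has probability p* = (R−d)/(u−d) = 0.8529 and values discount at R = 1.14.
Terminal values V(1,·): V(1,0)=-58.6600, V(1,1)=7.6400
Node (0,0) S=195.0000: V=(p*·7.6400+(1−p*)·-58.6600)/1.14=-1.8509; Δ=(7.6400−-58.6600)/(232.0500−165.7500)=1.0000; B=V−Δ·S=-196.8509
The time-0 hedge costs -1.8509, which is the no-arbitrage price.

(0,0): Delta=1.0000 Bond=-196.8509
V0=-1.8509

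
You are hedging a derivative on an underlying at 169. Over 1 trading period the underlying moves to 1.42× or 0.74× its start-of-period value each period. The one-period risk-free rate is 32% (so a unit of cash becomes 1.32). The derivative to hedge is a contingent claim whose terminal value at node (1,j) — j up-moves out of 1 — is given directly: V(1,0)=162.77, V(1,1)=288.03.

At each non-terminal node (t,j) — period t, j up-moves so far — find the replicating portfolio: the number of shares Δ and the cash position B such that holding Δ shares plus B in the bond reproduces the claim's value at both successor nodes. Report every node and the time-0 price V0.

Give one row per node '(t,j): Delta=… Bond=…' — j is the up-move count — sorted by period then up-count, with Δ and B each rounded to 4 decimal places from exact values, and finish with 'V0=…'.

(0,0): Delta=1.0900 Bond=20.0437
V0=204.2496

Under the risk-neutral measure, an up-move has probability p* = (R−d)/(u−d) = 0.8529 and values discount at R = 1.32.
At expiry t=1: V(1,0)=162.7700, V(1,1)=288.0300
(0,0): S=169.0000. Δ = (V_up−V_dn)/(S_up−S_dn) = (288.0300−162.7700)/(239.9800−125.0600) = 1.0900. V = [p*·288.0300 + (1−p*)·162.7700]/1.32 = 204.2496. B = V − Δ·S = 20.0437.
Root portfolio cost Δ·169+B reproduces V0=204.2496.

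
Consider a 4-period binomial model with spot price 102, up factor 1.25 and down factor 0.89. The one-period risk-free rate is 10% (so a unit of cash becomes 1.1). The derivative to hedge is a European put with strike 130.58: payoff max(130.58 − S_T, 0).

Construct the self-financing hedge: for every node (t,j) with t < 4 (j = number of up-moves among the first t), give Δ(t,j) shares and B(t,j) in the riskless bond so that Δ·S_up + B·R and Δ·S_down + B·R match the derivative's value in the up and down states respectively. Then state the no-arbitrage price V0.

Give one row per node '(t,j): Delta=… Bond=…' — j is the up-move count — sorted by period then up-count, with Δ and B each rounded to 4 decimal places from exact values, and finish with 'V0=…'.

Since d<R<u, set p* = (R−d)/(u−d) = 0.5833; price each node as the discounted p*-expectation of its children.
Terminal values V(4,·): V(4,0)=66.5829, V(4,1)=40.6965, V(4,2)=4.3391, V(4,3)=0.0000, V(4,4)=0.0000
  t=3,j=0: stock 71.9068 → up 89.8835 (V=40.6965), down 63.9971 (V=66.5829). Price 46.8023; hedge Δ=-1.0000, bond B=118.7091.
  t=3,j=1: stock 100.9928 → up 126.2409 (V=4.3391), down 89.8835 (V=40.6965). Price 17.7163; hedge Δ=-1.0000, bond B=118.7091.
  t=3,j=2: stock 141.8438 → up 177.3047 (V=0.0000), down 126.2409 (V=4.3391). Price 1.6436; hedge Δ=-0.0850, bond B=13.6965.
  t=3,j=3: stock 199.2188 → up 249.0234 (V=0.0000), down 177.3047 (V=0.0000). Price 0.0000; hedge Δ=0.0000, bond B=0.0000.
  t=2,j=0: stock 80.7942 → up 100.9928 (V=17.7163), down 71.9068 (V=46.8023). Price 27.1232; hedge Δ=-1.0000, bond B=107.9174.
  t=2,j=1: stock 113.4750 → up 141.8438 (V=1.6436), down 100.9928 (V=17.7163). Price 7.5823; hedge Δ=-0.3934, bond B=52.2289.
  t=2,j=2: stock 159.3750 → up 199.2188 (V=0.0000), down 141.8438 (V=1.6436). Price 0.6226; hedge Δ=-0.0286, bond B=5.1881.
  t=1,j=0: stock 90.7800 → up 113.4750 (V=7.5823), down 80.7942 (V=27.1232). Price 14.2949; hedge Δ=-0.5979, bond B=68.5749.
  t=1,j=1: stock 127.5000 → up 159.3750 (V=0.6226), down 113.4750 (V=7.5823). Price 3.2022; hedge Δ=-0.1516, bond B=22.5349.
  t=0,j=0: stock 102.0000 → up 127.5000 (V=3.2022), down 90.7800 (V=14.2949). Price 7.1129; hedge Δ=-0.3021, bond B=37.9257.
Self-financing check: at every node Δ·S+B equals the discounted successor values.

(0,0): Delta=-0.3021 Bond=37.9257
(1,0): Delta=-0.5979 Bond=68.5749
(1,1): Delta=-0.1516 Bond=22.5349
(2,0): Delta=-1.0000 Bond=107.9174
(2,1): Delta=-0.3934 Bond=52.2289
(2,2): Delta=-0.0286 Bond=5.1881
(3,0): Delta=-1.0000 Bond=118.7091
(3,1): Delta=-1.0000 Bond=118.7091
(3,2): Delta=-0.0850 Bond=13.6965
(3,3): Delta=0.0000 Bond=0.0000
V0=7.1129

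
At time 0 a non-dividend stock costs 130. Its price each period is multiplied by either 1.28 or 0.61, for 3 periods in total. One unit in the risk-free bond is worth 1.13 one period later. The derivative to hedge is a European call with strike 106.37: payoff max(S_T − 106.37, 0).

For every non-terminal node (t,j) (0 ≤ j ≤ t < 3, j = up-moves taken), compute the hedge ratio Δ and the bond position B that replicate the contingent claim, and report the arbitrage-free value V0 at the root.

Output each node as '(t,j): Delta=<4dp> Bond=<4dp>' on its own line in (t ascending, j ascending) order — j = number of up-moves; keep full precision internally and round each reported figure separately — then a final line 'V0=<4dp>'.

(0,0): Delta=0.8465 Bond=-49.5710
(1,0): Delta=0.3045 Bond=-13.0350
(1,1): Delta=0.9210 Bond=-68.4134
(2,0): Delta=0.0000 Bond=0.0000
(2,1): Delta=0.3464 Bond=-18.9785
(2,2): Delta=1.0000 Bond=-94.1327
V0=60.4734

Risk-neutral probability p* = (R−d)/(u−d) = (1.13−0.61)/(1.28−0.61) = 0.7761.
At expiry t=3: V(3,0)=0.0000, V(3,1)=0.0000, V(3,2)=23.5551, V(3,3)=166.2598
Node (2,0) S=48.3730: V=(p*·0.0000+(1−p*)·0.0000)/1.13=0.0000; Δ=(0.0000−0.0000)/(61.9174−29.5075)=0.0000; B=V−Δ·S=0.0000
Node (2,1) S=101.5040: V=(p*·23.5551+(1−p*)·0.0000)/1.13=16.1784; Δ=(23.5551−0.0000)/(129.9251−61.9174)=0.3464; B=V−Δ·S=-18.9785
Node (2,2) S=212.9920: V=(p*·166.2598+(1−p*)·23.5551)/1.13=118.8593; Δ=(166.2598−23.5551)/(272.6298−129.9251)=1.0000; B=V−Δ·S=-94.1327
Node (1,0) S=79.3000: V=(p*·16.1784+(1−p*)·0.0000)/1.13=11.1118; Δ=(16.1784−0.0000)/(101.5040−48.3730)=0.3045; B=V−Δ·S=-13.0350
Node (1,1) S=166.4000: V=(p*·118.8593+(1−p*)·16.1784)/1.13=84.8416; Δ=(118.8593−16.1784)/(212.9920−101.5040)=0.9210; B=V−Δ·S=-68.4134
Node (0,0) S=130.0000: V=(p*·84.8416+(1−p*)·11.1118)/1.13=60.4734; Δ=(84.8416−11.1118)/(166.4000−79.3000)=0.8465; B=V−Δ·S=-49.5710
Check: Δ(0,0)·S0 + B(0,0) = 60.4734 = V0.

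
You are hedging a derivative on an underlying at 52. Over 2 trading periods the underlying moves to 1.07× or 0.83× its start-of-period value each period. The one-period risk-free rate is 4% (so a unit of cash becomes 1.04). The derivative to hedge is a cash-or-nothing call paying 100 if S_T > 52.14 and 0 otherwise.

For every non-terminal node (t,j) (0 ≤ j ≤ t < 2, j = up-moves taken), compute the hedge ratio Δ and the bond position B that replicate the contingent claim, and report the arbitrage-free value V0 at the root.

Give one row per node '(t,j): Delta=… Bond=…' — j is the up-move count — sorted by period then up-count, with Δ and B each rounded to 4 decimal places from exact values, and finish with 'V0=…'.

Under the risk-neutral measure, an up-move has probability p* = (R−d)/(u−d) = 0.8750 and values discount at R = 1.04.
Payoff layer (t=2): V(2,0)=0.0000, V(2,1)=0.0000, V(2,2)=100.0000
(1,0): S=43.1600. Δ = (V_up−V_dn)/(S_up−S_dn) = (0.0000−0.0000)/(46.1812−35.8228) = 0.0000. V = [p*·0.0000 + (1−p*)·0.0000]/1.04 = 0.0000. B = V − Δ·S = 0.0000.
(1,1): S=55.6400. Δ = (V_up−V_dn)/(S_up−S_dn) = (100.0000−0.0000)/(59.5348−46.1812) = 7.4886. V = [p*·100.0000 + (1−p*)·0.0000]/1.04 = 84.1346. B = V − Δ·S = -332.5321.
(0,0): S=52.0000. Δ = (V_up−V_dn)/(S_up−S_dn) = (84.1346−0.0000)/(55.6400−43.1600) = 6.7416. V = [p*·84.1346 + (1−p*)·0.0000]/1.04 = 70.7863. B = V − Δ·S = -279.7746.
Each (Δ,B) replicates both successor values, so the strategy is self-financing and V0 is arbitrage-free.

(0,0): Delta=6.7416 Bond=-279.7746
(1,0): Delta=0.0000 Bond=0.0000
(1,1): Delta=7.4886 Bond=-332.5321
V0=70.7863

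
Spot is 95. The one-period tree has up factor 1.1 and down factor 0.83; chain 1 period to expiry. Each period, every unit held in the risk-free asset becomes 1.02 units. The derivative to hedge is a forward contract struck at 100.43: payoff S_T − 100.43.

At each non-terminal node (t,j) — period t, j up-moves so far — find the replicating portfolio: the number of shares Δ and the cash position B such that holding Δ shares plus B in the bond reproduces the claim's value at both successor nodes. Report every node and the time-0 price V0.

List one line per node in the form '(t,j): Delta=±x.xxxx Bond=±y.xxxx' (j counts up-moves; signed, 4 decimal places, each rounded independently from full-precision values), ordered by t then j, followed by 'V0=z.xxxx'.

(0,0): Delta=1.0000 Bond=-98.4608
V0=-3.4608

Since d<R<u, set p* = (R−d)/(u−d) = 0.7037; price each node as the discounted p*-expectation of its children.
At expiry t=1: V(1,0)=-21.5800, V(1,1)=4.0700
  t=0,j=0: stock 95.0000 → up 104.5000 (V=4.0700), down 78.8500 (V=-21.5800). Price -3.4608; hedge Δ=1.0000, bond B=-98.4608.
Root portfolio cost Δ·95+B reproduces V0=-3.4608.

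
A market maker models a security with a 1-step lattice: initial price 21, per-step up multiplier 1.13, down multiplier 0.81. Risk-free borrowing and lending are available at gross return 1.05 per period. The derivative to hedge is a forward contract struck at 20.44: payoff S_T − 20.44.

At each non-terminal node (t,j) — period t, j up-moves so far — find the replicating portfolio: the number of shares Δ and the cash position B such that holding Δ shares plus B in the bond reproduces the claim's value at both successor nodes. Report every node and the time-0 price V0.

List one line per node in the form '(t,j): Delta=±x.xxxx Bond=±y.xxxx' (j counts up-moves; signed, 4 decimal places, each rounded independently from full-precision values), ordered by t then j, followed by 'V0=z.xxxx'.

Risk-neutral probability p* = (R−d)/(u−d) = (1.05−0.81)/(1.13−0.81) = 0.7500.
Payoff layer (t=1): V(1,0)=-3.4300, V(1,1)=3.2900
Node (0,0) S=21.0000: V=(p*·3.2900+(1−p*)·-3.4300)/1.05=1.5333; Δ=(3.2900−-3.4300)/(23.7300−17.0100)=1.0000; B=V−Δ·S=-19.4667
The time-0 hedge costs 1.5333, which is the no-arbitrage price.

(0,0): Delta=1.0000 Bond=-19.4667
V0=1.5333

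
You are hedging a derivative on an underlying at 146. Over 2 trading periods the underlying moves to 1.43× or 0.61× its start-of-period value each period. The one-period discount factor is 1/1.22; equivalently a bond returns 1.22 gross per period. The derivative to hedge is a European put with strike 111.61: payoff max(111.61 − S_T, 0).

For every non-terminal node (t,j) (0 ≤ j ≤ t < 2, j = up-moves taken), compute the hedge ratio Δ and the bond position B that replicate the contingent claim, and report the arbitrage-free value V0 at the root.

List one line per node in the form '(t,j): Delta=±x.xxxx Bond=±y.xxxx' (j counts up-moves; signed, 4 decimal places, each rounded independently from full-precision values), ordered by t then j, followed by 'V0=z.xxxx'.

(0,0): Delta=-0.1004 Bond=17.1885
(1,0): Delta=-0.7844 Bond=81.8825
(1,1): Delta=0.0000 Bond=0.0000
V0=2.5242

Risk-neutral probability p* = (R−d)/(u−d) = (1.22−0.61)/(1.43−0.61) = 0.7439.
Terminal values V(2,·): V(2,0)=57.2834, V(2,1)=0.0000, V(2,2)=0.0000
(1,0): S=89.0600. Δ = (V_up−V_dn)/(S_up−S_dn) = (0.0000−57.2834)/(127.3558−54.3266) = -0.7844. V = [p*·0.0000 + (1−p*)·57.2834]/1.22 = 12.0247. B = V − Δ·S = 81.8825.
(1,1): S=208.7800. Δ = (V_up−V_dn)/(S_up−S_dn) = (0.0000−0.0000)/(298.5554−127.3558) = 0.0000. V = [p*·0.0000 + (1−p*)·0.0000]/1.22 = 0.0000. B = V − Δ·S = 0.0000.
(0,0): S=146.0000. Δ = (V_up−V_dn)/(S_up−S_dn) = (0.0000−12.0247)/(208.7800−89.0600) = -0.1004. V = [p*·0.0000 + (1−p*)·12.0247]/1.22 = 2.5242. B = V − Δ·S = 17.1885.
The time-0 hedge costs 2.5242, which is the no-arbitrage price.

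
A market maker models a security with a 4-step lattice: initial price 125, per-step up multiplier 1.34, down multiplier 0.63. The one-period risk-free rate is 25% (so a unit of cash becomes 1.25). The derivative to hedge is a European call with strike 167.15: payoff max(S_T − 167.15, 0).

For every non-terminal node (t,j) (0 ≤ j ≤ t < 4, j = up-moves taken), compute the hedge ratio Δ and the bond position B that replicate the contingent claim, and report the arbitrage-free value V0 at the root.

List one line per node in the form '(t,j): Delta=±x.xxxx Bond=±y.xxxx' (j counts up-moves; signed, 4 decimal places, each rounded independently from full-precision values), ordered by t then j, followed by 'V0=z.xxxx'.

(0,0): Delta=0.8577 Bond=-47.9432
(1,0): Delta=0.1949 Bond=-7.7361
(1,1): Delta=0.9029 Bond=-67.5054
(2,0): Delta=0.0000 Bond=0.0000
(2,1): Delta=0.2082 Bond=-11.0738
(2,2): Delta=0.9503 Bond=-95.0232
(3,0): Delta=0.0000 Bond=0.0000
(3,1): Delta=0.0000 Bond=0.0000
(3,2): Delta=0.2224 Bond=-15.8516
(3,3): Delta=1.0000 Bond=-133.7200
V0=59.2667

Since d<R<u, set p* = (R−d)/(u−d) = 0.8732; price each node as the discounted p*-expectation of its children.
Terminal payoffs: V(4,0)=0.0000, V(4,1)=0.0000, V(4,2)=0.0000, V(4,3)=22.3307, V(4,4)=235.8724
  t=3,j=0: stock 31.2559 → up 41.8829 (V=0.0000), down 19.6912 (V=0.0000). Price 0.0000; hedge Δ=0.0000, bond B=0.0000.
  t=3,j=1: stock 66.4808 → up 89.0842 (V=0.0000), down 41.8829 (V=0.0000). Price 0.0000; hedge Δ=0.0000, bond B=0.0000.
  t=3,j=2: stock 141.4035 → up 189.4807 (V=22.3307), down 89.0842 (V=0.0000). Price 15.6000; hedge Δ=0.2224, bond B=-15.8516.
  t=3,j=3: stock 300.7630 → up 403.0224 (V=235.8724), down 189.4807 (V=22.3307). Price 167.0430; hedge Δ=1.0000, bond B=-133.7200.
  t=2,j=0: stock 49.6125 → up 66.4808 (V=0.0000), down 31.2559 (V=0.0000). Price 0.0000; hedge Δ=0.0000, bond B=0.0000.
  t=2,j=1: stock 105.5250 → up 141.4035 (V=15.6000), down 66.4808 (V=0.0000). Price 10.8981; hedge Δ=0.2082, bond B=-11.0738.
  t=2,j=2: stock 224.4500 → up 300.7630 (V=167.0430), down 141.4035 (V=15.6000). Price 118.2768; hedge Δ=0.9503, bond B=-95.0232.
  t=1,j=0: stock 78.7500 → up 105.5250 (V=10.8981), down 49.6125 (V=0.0000). Price 7.6133; hedge Δ=0.1949, bond B=-7.7361.
  t=1,j=1: stock 167.5000 → up 224.4500 (V=118.2768), down 105.5250 (V=10.8981). Price 83.7323; hedge Δ=0.9029, bond B=-67.5054.
  t=0,j=0: stock 125.0000 → up 167.5000 (V=83.7323), down 78.7500 (V=7.6133). Price 59.2667; hedge Δ=0.8577, bond B=-47.9432.
Root portfolio cost Δ·125+B reproduces V0=59.2667.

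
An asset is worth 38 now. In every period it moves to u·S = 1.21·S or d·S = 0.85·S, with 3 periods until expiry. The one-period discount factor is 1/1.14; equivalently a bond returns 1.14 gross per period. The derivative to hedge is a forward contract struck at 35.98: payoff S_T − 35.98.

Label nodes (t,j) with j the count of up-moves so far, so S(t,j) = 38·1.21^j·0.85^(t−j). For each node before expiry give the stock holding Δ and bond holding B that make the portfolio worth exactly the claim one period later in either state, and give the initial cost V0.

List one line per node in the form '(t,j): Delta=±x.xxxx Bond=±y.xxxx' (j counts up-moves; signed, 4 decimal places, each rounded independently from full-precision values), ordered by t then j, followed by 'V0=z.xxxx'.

The replicating-portfolio and risk-neutral prices coincide; use p* = (1.14−0.85)/(1.21−0.85) = 0.8056 for the latter.
Payoff layer (t=3): V(3,0)=-12.6432, V(3,1)=-2.7595, V(3,2)=11.3104, V(3,3)=31.3393
Node (2,0) S=27.4550: V=(p*·-2.7595+(1−p*)·-12.6432)/1.14=-4.1064; Δ=(-2.7595−-12.6432)/(33.2205−23.3367)=1.0000; B=V−Δ·S=-31.5614
Node (2,1) S=39.0830: V=(p*·11.3104+(1−p*)·-2.7595)/1.14=7.5216; Δ=(11.3104−-2.7595)/(47.2904−33.2205)=1.0000; B=V−Δ·S=-31.5614
Node (2,2) S=55.6358: V=(p*·31.3393+(1−p*)·11.3104)/1.14=24.0744; Δ=(31.3393−11.3104)/(67.3193−47.2904)=1.0000; B=V−Δ·S=-31.5614
Node (1,0) S=32.3000: V=(p*·7.5216+(1−p*)·-4.1064)/1.14=4.6146; Δ=(7.5216−-4.1064)/(39.0830−27.4550)=1.0000; B=V−Δ·S=-27.6854
Node (1,1) S=45.9800: V=(p*·24.0744+(1−p*)·7.5216)/1.14=18.2946; Δ=(24.0744−7.5216)/(55.6358−39.0830)=1.0000; B=V−Δ·S=-27.6854
Node (0,0) S=38.0000: V=(p*·18.2946+(1−p*)·4.6146)/1.14=13.7145; Δ=(18.2946−4.6146)/(45.9800−32.3000)=1.0000; B=V−Δ·S=-24.2855
Root portfolio cost Δ·38+B reproduces V0=13.7145.

(0,0): Delta=1.0000 Bond=-24.2855
(1,0): Delta=1.0000 Bond=-27.6854
(1,1): Delta=1.0000 Bond=-27.6854
(2,0): Delta=1.0000 Bond=-31.5614
(2,1): Delta=1.0000 Bond=-31.5614
(2,2): Delta=1.0000 Bond=-31.5614
V0=13.7145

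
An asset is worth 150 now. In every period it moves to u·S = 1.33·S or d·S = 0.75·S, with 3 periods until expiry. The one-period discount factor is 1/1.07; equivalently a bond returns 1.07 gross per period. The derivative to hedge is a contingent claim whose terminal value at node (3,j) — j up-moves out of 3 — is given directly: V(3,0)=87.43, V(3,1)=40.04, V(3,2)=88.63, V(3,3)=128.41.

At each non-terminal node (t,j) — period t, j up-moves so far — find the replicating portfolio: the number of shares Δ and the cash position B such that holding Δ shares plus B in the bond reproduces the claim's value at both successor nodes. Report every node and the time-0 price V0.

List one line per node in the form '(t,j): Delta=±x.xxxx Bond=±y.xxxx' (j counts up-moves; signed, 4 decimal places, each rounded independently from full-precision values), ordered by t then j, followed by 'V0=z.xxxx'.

Risk-neutral probability p* = (R−d)/(u−d) = (1.07−0.75)/(1.33−0.75) = 0.5517.
Payoff layer (t=3): V(3,0)=87.4300, V(3,1)=40.0400, V(3,2)=88.6300, V(3,3)=128.4100
  t=2,j=0: stock 84.3750 → up 112.2188 (V=40.0400), down 63.2812 (V=87.4300). Price 57.2746; hedge Δ=-0.9684, bond B=138.9815.
  t=2,j=1: stock 149.6250 → up 199.0012 (V=88.6300), down 112.2188 (V=40.0400). Price 62.4750; hedge Δ=0.5599, bond B=-21.3008.
  t=2,j=2: stock 265.3350 → up 352.8956 (V=128.4100), down 199.0013 (V=88.6300). Price 103.3435; hedge Δ=0.2585, bond B=34.7573.
  t=1,j=0: stock 112.5000 → up 149.6250 (V=62.4750), down 84.3750 (V=57.2746). Price 56.2091; hedge Δ=0.0797, bond B=47.2429.
  t=1,j=1: stock 199.5000 → up 265.3350 (V=103.3435), down 149.6250 (V=62.4750). Price 79.4609; hedge Δ=0.3532, bond B=8.9980.
  t=0,j=0: stock 150.0000 → up 199.5000 (V=79.4609), down 112.5000 (V=56.2091). Price 64.5212; hedge Δ=0.2673, bond B=24.4320.
Each (Δ,B) replicates both successor values, so the strategy is self-financing and V0 is arbitrage-free.

(0,0): Delta=0.2673 Bond=24.4320
(1,0): Delta=0.0797 Bond=47.2429
(1,1): Delta=0.3532 Bond=8.9980
(2,0): Delta=-0.9684 Bond=138.9815
(2,1): Delta=0.5599 Bond=-21.3008
(2,2): Delta=0.2585 Bond=34.7573
V0=64.5212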